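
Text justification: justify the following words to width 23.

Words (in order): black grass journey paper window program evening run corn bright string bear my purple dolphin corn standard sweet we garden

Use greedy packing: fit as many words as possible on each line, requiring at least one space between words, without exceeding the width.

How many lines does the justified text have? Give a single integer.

Answer: 6

Derivation:
Line 1: ['black', 'grass', 'journey'] (min_width=19, slack=4)
Line 2: ['paper', 'window', 'program'] (min_width=20, slack=3)
Line 3: ['evening', 'run', 'corn', 'bright'] (min_width=23, slack=0)
Line 4: ['string', 'bear', 'my', 'purple'] (min_width=21, slack=2)
Line 5: ['dolphin', 'corn', 'standard'] (min_width=21, slack=2)
Line 6: ['sweet', 'we', 'garden'] (min_width=15, slack=8)
Total lines: 6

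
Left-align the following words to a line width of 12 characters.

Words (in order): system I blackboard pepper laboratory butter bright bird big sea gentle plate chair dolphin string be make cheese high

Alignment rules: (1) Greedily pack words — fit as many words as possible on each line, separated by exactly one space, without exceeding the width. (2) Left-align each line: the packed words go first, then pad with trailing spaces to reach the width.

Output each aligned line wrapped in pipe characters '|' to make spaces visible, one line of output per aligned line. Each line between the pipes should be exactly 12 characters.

Answer: |system I    |
|blackboard  |
|pepper      |
|laboratory  |
|butter      |
|bright bird |
|big sea     |
|gentle plate|
|chair       |
|dolphin     |
|string be   |
|make cheese |
|high        |

Derivation:
Line 1: ['system', 'I'] (min_width=8, slack=4)
Line 2: ['blackboard'] (min_width=10, slack=2)
Line 3: ['pepper'] (min_width=6, slack=6)
Line 4: ['laboratory'] (min_width=10, slack=2)
Line 5: ['butter'] (min_width=6, slack=6)
Line 6: ['bright', 'bird'] (min_width=11, slack=1)
Line 7: ['big', 'sea'] (min_width=7, slack=5)
Line 8: ['gentle', 'plate'] (min_width=12, slack=0)
Line 9: ['chair'] (min_width=5, slack=7)
Line 10: ['dolphin'] (min_width=7, slack=5)
Line 11: ['string', 'be'] (min_width=9, slack=3)
Line 12: ['make', 'cheese'] (min_width=11, slack=1)
Line 13: ['high'] (min_width=4, slack=8)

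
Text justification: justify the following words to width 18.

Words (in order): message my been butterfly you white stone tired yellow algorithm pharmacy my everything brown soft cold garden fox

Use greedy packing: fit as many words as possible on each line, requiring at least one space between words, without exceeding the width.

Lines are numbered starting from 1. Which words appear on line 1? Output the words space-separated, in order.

Line 1: ['message', 'my', 'been'] (min_width=15, slack=3)
Line 2: ['butterfly', 'you'] (min_width=13, slack=5)
Line 3: ['white', 'stone', 'tired'] (min_width=17, slack=1)
Line 4: ['yellow', 'algorithm'] (min_width=16, slack=2)
Line 5: ['pharmacy', 'my'] (min_width=11, slack=7)
Line 6: ['everything', 'brown'] (min_width=16, slack=2)
Line 7: ['soft', 'cold', 'garden'] (min_width=16, slack=2)
Line 8: ['fox'] (min_width=3, slack=15)

Answer: message my been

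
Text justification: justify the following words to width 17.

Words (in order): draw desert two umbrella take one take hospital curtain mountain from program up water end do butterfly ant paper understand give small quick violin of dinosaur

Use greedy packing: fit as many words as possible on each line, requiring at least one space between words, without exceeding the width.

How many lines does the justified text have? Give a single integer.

Answer: 11

Derivation:
Line 1: ['draw', 'desert', 'two'] (min_width=15, slack=2)
Line 2: ['umbrella', 'take', 'one'] (min_width=17, slack=0)
Line 3: ['take', 'hospital'] (min_width=13, slack=4)
Line 4: ['curtain', 'mountain'] (min_width=16, slack=1)
Line 5: ['from', 'program', 'up'] (min_width=15, slack=2)
Line 6: ['water', 'end', 'do'] (min_width=12, slack=5)
Line 7: ['butterfly', 'ant'] (min_width=13, slack=4)
Line 8: ['paper', 'understand'] (min_width=16, slack=1)
Line 9: ['give', 'small', 'quick'] (min_width=16, slack=1)
Line 10: ['violin', 'of'] (min_width=9, slack=8)
Line 11: ['dinosaur'] (min_width=8, slack=9)
Total lines: 11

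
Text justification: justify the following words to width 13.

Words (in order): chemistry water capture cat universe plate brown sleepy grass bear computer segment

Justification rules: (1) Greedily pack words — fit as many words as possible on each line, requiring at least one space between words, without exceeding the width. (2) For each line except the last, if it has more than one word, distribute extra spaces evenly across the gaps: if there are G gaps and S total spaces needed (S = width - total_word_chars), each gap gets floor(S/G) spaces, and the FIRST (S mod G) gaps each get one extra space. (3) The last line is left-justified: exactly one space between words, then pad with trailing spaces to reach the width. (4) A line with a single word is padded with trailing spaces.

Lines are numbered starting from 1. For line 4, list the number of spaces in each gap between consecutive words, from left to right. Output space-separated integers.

Answer: 3

Derivation:
Line 1: ['chemistry'] (min_width=9, slack=4)
Line 2: ['water', 'capture'] (min_width=13, slack=0)
Line 3: ['cat', 'universe'] (min_width=12, slack=1)
Line 4: ['plate', 'brown'] (min_width=11, slack=2)
Line 5: ['sleepy', 'grass'] (min_width=12, slack=1)
Line 6: ['bear', 'computer'] (min_width=13, slack=0)
Line 7: ['segment'] (min_width=7, slack=6)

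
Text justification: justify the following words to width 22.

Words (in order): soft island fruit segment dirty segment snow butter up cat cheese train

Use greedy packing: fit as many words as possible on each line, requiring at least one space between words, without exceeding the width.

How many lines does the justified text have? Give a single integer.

Answer: 4

Derivation:
Line 1: ['soft', 'island', 'fruit'] (min_width=17, slack=5)
Line 2: ['segment', 'dirty', 'segment'] (min_width=21, slack=1)
Line 3: ['snow', 'butter', 'up', 'cat'] (min_width=18, slack=4)
Line 4: ['cheese', 'train'] (min_width=12, slack=10)
Total lines: 4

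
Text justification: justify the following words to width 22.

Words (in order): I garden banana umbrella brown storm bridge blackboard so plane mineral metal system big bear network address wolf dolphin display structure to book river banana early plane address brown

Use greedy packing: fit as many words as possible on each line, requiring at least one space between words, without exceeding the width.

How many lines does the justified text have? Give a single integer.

Line 1: ['I', 'garden', 'banana'] (min_width=15, slack=7)
Line 2: ['umbrella', 'brown', 'storm'] (min_width=20, slack=2)
Line 3: ['bridge', 'blackboard', 'so'] (min_width=20, slack=2)
Line 4: ['plane', 'mineral', 'metal'] (min_width=19, slack=3)
Line 5: ['system', 'big', 'bear'] (min_width=15, slack=7)
Line 6: ['network', 'address', 'wolf'] (min_width=20, slack=2)
Line 7: ['dolphin', 'display'] (min_width=15, slack=7)
Line 8: ['structure', 'to', 'book'] (min_width=17, slack=5)
Line 9: ['river', 'banana', 'early'] (min_width=18, slack=4)
Line 10: ['plane', 'address', 'brown'] (min_width=19, slack=3)
Total lines: 10

Answer: 10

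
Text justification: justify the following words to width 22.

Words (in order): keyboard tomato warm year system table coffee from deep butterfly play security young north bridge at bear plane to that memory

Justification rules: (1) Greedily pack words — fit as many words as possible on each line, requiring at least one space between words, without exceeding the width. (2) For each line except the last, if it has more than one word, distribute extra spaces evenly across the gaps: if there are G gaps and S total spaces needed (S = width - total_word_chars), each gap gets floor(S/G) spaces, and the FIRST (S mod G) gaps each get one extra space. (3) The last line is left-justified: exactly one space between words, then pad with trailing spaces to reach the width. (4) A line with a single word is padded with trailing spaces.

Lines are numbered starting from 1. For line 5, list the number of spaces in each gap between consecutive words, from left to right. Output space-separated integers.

Line 1: ['keyboard', 'tomato', 'warm'] (min_width=20, slack=2)
Line 2: ['year', 'system', 'table'] (min_width=17, slack=5)
Line 3: ['coffee', 'from', 'deep'] (min_width=16, slack=6)
Line 4: ['butterfly', 'play'] (min_width=14, slack=8)
Line 5: ['security', 'young', 'north'] (min_width=20, slack=2)
Line 6: ['bridge', 'at', 'bear', 'plane'] (min_width=20, slack=2)
Line 7: ['to', 'that', 'memory'] (min_width=14, slack=8)

Answer: 2 2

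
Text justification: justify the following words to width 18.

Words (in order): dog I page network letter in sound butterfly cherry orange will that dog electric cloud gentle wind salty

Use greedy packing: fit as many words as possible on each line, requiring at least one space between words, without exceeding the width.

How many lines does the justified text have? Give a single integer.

Answer: 6

Derivation:
Line 1: ['dog', 'I', 'page', 'network'] (min_width=18, slack=0)
Line 2: ['letter', 'in', 'sound'] (min_width=15, slack=3)
Line 3: ['butterfly', 'cherry'] (min_width=16, slack=2)
Line 4: ['orange', 'will', 'that'] (min_width=16, slack=2)
Line 5: ['dog', 'electric', 'cloud'] (min_width=18, slack=0)
Line 6: ['gentle', 'wind', 'salty'] (min_width=17, slack=1)
Total lines: 6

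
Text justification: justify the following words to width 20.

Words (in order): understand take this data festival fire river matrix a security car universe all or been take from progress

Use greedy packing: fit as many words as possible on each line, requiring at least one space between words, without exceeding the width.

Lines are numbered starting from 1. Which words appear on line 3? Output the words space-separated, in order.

Answer: river matrix a

Derivation:
Line 1: ['understand', 'take', 'this'] (min_width=20, slack=0)
Line 2: ['data', 'festival', 'fire'] (min_width=18, slack=2)
Line 3: ['river', 'matrix', 'a'] (min_width=14, slack=6)
Line 4: ['security', 'car'] (min_width=12, slack=8)
Line 5: ['universe', 'all', 'or', 'been'] (min_width=20, slack=0)
Line 6: ['take', 'from', 'progress'] (min_width=18, slack=2)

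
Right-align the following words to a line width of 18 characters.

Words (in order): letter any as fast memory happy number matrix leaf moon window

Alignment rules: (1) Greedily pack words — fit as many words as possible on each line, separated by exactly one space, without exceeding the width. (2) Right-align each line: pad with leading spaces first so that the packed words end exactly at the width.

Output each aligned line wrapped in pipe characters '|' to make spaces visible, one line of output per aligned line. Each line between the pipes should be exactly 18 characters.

Answer: |letter any as fast|
|      memory happy|
|number matrix leaf|
|       moon window|

Derivation:
Line 1: ['letter', 'any', 'as', 'fast'] (min_width=18, slack=0)
Line 2: ['memory', 'happy'] (min_width=12, slack=6)
Line 3: ['number', 'matrix', 'leaf'] (min_width=18, slack=0)
Line 4: ['moon', 'window'] (min_width=11, slack=7)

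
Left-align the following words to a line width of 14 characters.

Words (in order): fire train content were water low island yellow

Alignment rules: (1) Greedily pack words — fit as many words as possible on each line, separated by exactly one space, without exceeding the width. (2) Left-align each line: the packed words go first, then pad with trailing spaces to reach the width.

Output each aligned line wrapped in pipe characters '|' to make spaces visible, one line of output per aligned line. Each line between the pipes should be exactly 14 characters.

Line 1: ['fire', 'train'] (min_width=10, slack=4)
Line 2: ['content', 'were'] (min_width=12, slack=2)
Line 3: ['water', 'low'] (min_width=9, slack=5)
Line 4: ['island', 'yellow'] (min_width=13, slack=1)

Answer: |fire train    |
|content were  |
|water low     |
|island yellow |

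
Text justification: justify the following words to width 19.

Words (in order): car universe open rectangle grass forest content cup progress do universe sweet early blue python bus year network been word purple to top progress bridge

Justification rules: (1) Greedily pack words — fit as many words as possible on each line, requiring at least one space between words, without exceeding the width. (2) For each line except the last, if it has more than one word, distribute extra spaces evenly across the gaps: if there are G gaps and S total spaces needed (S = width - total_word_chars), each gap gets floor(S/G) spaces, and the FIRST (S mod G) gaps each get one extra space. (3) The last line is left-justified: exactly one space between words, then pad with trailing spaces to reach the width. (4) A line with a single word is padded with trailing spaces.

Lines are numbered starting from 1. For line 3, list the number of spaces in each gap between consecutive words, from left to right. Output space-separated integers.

Answer: 2 1

Derivation:
Line 1: ['car', 'universe', 'open'] (min_width=17, slack=2)
Line 2: ['rectangle', 'grass'] (min_width=15, slack=4)
Line 3: ['forest', 'content', 'cup'] (min_width=18, slack=1)
Line 4: ['progress', 'do'] (min_width=11, slack=8)
Line 5: ['universe', 'sweet'] (min_width=14, slack=5)
Line 6: ['early', 'blue', 'python'] (min_width=17, slack=2)
Line 7: ['bus', 'year', 'network'] (min_width=16, slack=3)
Line 8: ['been', 'word', 'purple', 'to'] (min_width=19, slack=0)
Line 9: ['top', 'progress', 'bridge'] (min_width=19, slack=0)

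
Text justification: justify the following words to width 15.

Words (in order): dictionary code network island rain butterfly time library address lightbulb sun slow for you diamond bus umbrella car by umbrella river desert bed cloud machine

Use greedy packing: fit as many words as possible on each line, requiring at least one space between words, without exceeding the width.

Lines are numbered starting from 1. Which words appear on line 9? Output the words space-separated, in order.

Answer: umbrella car by

Derivation:
Line 1: ['dictionary', 'code'] (min_width=15, slack=0)
Line 2: ['network', 'island'] (min_width=14, slack=1)
Line 3: ['rain', 'butterfly'] (min_width=14, slack=1)
Line 4: ['time', 'library'] (min_width=12, slack=3)
Line 5: ['address'] (min_width=7, slack=8)
Line 6: ['lightbulb', 'sun'] (min_width=13, slack=2)
Line 7: ['slow', 'for', 'you'] (min_width=12, slack=3)
Line 8: ['diamond', 'bus'] (min_width=11, slack=4)
Line 9: ['umbrella', 'car', 'by'] (min_width=15, slack=0)
Line 10: ['umbrella', 'river'] (min_width=14, slack=1)
Line 11: ['desert', 'bed'] (min_width=10, slack=5)
Line 12: ['cloud', 'machine'] (min_width=13, slack=2)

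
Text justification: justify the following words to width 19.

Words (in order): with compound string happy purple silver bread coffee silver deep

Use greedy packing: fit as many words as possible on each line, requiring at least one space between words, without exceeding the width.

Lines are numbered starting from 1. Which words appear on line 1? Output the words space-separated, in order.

Line 1: ['with', 'compound'] (min_width=13, slack=6)
Line 2: ['string', 'happy', 'purple'] (min_width=19, slack=0)
Line 3: ['silver', 'bread', 'coffee'] (min_width=19, slack=0)
Line 4: ['silver', 'deep'] (min_width=11, slack=8)

Answer: with compound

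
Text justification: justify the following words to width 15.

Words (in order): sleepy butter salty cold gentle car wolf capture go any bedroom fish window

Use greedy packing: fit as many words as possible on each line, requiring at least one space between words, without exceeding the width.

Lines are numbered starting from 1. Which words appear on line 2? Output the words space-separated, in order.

Line 1: ['sleepy', 'butter'] (min_width=13, slack=2)
Line 2: ['salty', 'cold'] (min_width=10, slack=5)
Line 3: ['gentle', 'car', 'wolf'] (min_width=15, slack=0)
Line 4: ['capture', 'go', 'any'] (min_width=14, slack=1)
Line 5: ['bedroom', 'fish'] (min_width=12, slack=3)
Line 6: ['window'] (min_width=6, slack=9)

Answer: salty cold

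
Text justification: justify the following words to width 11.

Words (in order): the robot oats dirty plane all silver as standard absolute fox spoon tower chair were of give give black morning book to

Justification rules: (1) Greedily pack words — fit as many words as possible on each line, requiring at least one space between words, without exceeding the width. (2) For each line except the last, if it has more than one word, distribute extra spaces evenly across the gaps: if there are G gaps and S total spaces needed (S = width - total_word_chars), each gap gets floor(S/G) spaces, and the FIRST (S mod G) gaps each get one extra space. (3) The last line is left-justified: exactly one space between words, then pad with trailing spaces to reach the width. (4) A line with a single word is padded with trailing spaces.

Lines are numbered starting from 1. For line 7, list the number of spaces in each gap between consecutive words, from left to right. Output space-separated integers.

Answer: 3

Derivation:
Line 1: ['the', 'robot'] (min_width=9, slack=2)
Line 2: ['oats', 'dirty'] (min_width=10, slack=1)
Line 3: ['plane', 'all'] (min_width=9, slack=2)
Line 4: ['silver', 'as'] (min_width=9, slack=2)
Line 5: ['standard'] (min_width=8, slack=3)
Line 6: ['absolute'] (min_width=8, slack=3)
Line 7: ['fox', 'spoon'] (min_width=9, slack=2)
Line 8: ['tower', 'chair'] (min_width=11, slack=0)
Line 9: ['were', 'of'] (min_width=7, slack=4)
Line 10: ['give', 'give'] (min_width=9, slack=2)
Line 11: ['black'] (min_width=5, slack=6)
Line 12: ['morning'] (min_width=7, slack=4)
Line 13: ['book', 'to'] (min_width=7, slack=4)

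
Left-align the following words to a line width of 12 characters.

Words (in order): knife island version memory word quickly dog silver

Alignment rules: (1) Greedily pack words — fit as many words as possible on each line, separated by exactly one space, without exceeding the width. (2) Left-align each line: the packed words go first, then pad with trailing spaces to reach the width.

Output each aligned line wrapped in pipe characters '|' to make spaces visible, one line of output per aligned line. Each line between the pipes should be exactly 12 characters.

Line 1: ['knife', 'island'] (min_width=12, slack=0)
Line 2: ['version'] (min_width=7, slack=5)
Line 3: ['memory', 'word'] (min_width=11, slack=1)
Line 4: ['quickly', 'dog'] (min_width=11, slack=1)
Line 5: ['silver'] (min_width=6, slack=6)

Answer: |knife island|
|version     |
|memory word |
|quickly dog |
|silver      |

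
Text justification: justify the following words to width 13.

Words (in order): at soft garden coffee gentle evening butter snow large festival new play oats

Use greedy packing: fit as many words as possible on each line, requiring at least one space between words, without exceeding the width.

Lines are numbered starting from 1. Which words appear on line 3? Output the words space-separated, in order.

Answer: gentle

Derivation:
Line 1: ['at', 'soft'] (min_width=7, slack=6)
Line 2: ['garden', 'coffee'] (min_width=13, slack=0)
Line 3: ['gentle'] (min_width=6, slack=7)
Line 4: ['evening'] (min_width=7, slack=6)
Line 5: ['butter', 'snow'] (min_width=11, slack=2)
Line 6: ['large'] (min_width=5, slack=8)
Line 7: ['festival', 'new'] (min_width=12, slack=1)
Line 8: ['play', 'oats'] (min_width=9, slack=4)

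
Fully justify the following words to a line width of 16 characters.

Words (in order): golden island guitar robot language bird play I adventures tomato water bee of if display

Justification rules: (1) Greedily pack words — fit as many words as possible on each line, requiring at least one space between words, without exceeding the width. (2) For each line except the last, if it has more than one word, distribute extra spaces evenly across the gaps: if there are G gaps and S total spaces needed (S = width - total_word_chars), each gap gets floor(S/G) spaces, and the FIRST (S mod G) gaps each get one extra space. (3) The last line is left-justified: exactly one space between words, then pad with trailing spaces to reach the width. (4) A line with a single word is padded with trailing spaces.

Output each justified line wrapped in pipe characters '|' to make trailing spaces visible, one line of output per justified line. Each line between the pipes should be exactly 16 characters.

Answer: |golden    island|
|guitar     robot|
|language    bird|
|play           I|
|adventures      |
|tomato water bee|
|of if display   |

Derivation:
Line 1: ['golden', 'island'] (min_width=13, slack=3)
Line 2: ['guitar', 'robot'] (min_width=12, slack=4)
Line 3: ['language', 'bird'] (min_width=13, slack=3)
Line 4: ['play', 'I'] (min_width=6, slack=10)
Line 5: ['adventures'] (min_width=10, slack=6)
Line 6: ['tomato', 'water', 'bee'] (min_width=16, slack=0)
Line 7: ['of', 'if', 'display'] (min_width=13, slack=3)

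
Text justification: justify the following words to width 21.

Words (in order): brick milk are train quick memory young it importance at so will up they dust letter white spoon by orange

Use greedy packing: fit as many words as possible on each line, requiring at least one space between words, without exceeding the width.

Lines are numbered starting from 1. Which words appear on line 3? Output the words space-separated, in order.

Line 1: ['brick', 'milk', 'are', 'train'] (min_width=20, slack=1)
Line 2: ['quick', 'memory', 'young', 'it'] (min_width=21, slack=0)
Line 3: ['importance', 'at', 'so', 'will'] (min_width=21, slack=0)
Line 4: ['up', 'they', 'dust', 'letter'] (min_width=19, slack=2)
Line 5: ['white', 'spoon', 'by', 'orange'] (min_width=21, slack=0)

Answer: importance at so will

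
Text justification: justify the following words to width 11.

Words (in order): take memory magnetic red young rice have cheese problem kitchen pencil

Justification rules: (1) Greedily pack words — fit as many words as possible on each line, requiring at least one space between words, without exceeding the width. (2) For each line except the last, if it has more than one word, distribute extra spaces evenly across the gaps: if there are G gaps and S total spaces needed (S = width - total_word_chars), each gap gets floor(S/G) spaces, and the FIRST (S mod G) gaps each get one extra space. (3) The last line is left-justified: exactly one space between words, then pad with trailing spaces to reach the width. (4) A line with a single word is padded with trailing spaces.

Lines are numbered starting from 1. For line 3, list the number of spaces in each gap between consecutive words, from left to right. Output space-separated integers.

Answer: 3

Derivation:
Line 1: ['take', 'memory'] (min_width=11, slack=0)
Line 2: ['magnetic'] (min_width=8, slack=3)
Line 3: ['red', 'young'] (min_width=9, slack=2)
Line 4: ['rice', 'have'] (min_width=9, slack=2)
Line 5: ['cheese'] (min_width=6, slack=5)
Line 6: ['problem'] (min_width=7, slack=4)
Line 7: ['kitchen'] (min_width=7, slack=4)
Line 8: ['pencil'] (min_width=6, slack=5)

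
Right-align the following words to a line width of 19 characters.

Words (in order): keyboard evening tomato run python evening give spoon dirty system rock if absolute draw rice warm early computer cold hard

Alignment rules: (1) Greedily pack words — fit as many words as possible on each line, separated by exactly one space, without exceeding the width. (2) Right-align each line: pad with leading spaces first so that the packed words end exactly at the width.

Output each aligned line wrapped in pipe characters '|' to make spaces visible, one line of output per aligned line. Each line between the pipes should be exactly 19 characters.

Answer: |   keyboard evening|
|  tomato run python|
| evening give spoon|
|  dirty system rock|
|   if absolute draw|
|    rice warm early|
| computer cold hard|

Derivation:
Line 1: ['keyboard', 'evening'] (min_width=16, slack=3)
Line 2: ['tomato', 'run', 'python'] (min_width=17, slack=2)
Line 3: ['evening', 'give', 'spoon'] (min_width=18, slack=1)
Line 4: ['dirty', 'system', 'rock'] (min_width=17, slack=2)
Line 5: ['if', 'absolute', 'draw'] (min_width=16, slack=3)
Line 6: ['rice', 'warm', 'early'] (min_width=15, slack=4)
Line 7: ['computer', 'cold', 'hard'] (min_width=18, slack=1)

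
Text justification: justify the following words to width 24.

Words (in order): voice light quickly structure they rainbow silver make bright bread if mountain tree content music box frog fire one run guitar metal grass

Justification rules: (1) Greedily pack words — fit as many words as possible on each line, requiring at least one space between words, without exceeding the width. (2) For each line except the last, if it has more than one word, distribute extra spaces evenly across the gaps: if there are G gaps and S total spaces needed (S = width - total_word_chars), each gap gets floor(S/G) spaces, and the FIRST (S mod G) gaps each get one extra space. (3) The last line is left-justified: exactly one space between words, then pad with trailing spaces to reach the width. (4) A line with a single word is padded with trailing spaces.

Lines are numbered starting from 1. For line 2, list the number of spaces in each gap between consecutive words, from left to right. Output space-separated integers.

Line 1: ['voice', 'light', 'quickly'] (min_width=19, slack=5)
Line 2: ['structure', 'they', 'rainbow'] (min_width=22, slack=2)
Line 3: ['silver', 'make', 'bright', 'bread'] (min_width=24, slack=0)
Line 4: ['if', 'mountain', 'tree', 'content'] (min_width=24, slack=0)
Line 5: ['music', 'box', 'frog', 'fire', 'one'] (min_width=23, slack=1)
Line 6: ['run', 'guitar', 'metal', 'grass'] (min_width=22, slack=2)

Answer: 2 2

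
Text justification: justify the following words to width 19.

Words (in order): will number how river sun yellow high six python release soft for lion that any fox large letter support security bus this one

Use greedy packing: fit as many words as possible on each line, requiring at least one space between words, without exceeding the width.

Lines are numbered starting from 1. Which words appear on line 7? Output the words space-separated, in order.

Line 1: ['will', 'number', 'how'] (min_width=15, slack=4)
Line 2: ['river', 'sun', 'yellow'] (min_width=16, slack=3)
Line 3: ['high', 'six', 'python'] (min_width=15, slack=4)
Line 4: ['release', 'soft', 'for'] (min_width=16, slack=3)
Line 5: ['lion', 'that', 'any', 'fox'] (min_width=17, slack=2)
Line 6: ['large', 'letter'] (min_width=12, slack=7)
Line 7: ['support', 'security'] (min_width=16, slack=3)
Line 8: ['bus', 'this', 'one'] (min_width=12, slack=7)

Answer: support security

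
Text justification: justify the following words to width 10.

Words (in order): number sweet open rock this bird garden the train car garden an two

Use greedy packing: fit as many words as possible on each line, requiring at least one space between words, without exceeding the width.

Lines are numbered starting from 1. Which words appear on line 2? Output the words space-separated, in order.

Line 1: ['number'] (min_width=6, slack=4)
Line 2: ['sweet', 'open'] (min_width=10, slack=0)
Line 3: ['rock', 'this'] (min_width=9, slack=1)
Line 4: ['bird'] (min_width=4, slack=6)
Line 5: ['garden', 'the'] (min_width=10, slack=0)
Line 6: ['train', 'car'] (min_width=9, slack=1)
Line 7: ['garden', 'an'] (min_width=9, slack=1)
Line 8: ['two'] (min_width=3, slack=7)

Answer: sweet open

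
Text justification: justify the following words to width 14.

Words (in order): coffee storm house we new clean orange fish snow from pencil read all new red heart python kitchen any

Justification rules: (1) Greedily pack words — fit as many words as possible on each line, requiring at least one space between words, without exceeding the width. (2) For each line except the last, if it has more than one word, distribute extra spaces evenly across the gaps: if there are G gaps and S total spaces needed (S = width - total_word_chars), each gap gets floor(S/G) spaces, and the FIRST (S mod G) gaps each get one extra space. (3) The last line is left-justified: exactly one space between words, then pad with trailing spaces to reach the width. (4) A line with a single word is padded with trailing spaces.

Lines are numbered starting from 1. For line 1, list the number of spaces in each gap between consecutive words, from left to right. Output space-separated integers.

Answer: 3

Derivation:
Line 1: ['coffee', 'storm'] (min_width=12, slack=2)
Line 2: ['house', 'we', 'new'] (min_width=12, slack=2)
Line 3: ['clean', 'orange'] (min_width=12, slack=2)
Line 4: ['fish', 'snow', 'from'] (min_width=14, slack=0)
Line 5: ['pencil', 'read'] (min_width=11, slack=3)
Line 6: ['all', 'new', 'red'] (min_width=11, slack=3)
Line 7: ['heart', 'python'] (min_width=12, slack=2)
Line 8: ['kitchen', 'any'] (min_width=11, slack=3)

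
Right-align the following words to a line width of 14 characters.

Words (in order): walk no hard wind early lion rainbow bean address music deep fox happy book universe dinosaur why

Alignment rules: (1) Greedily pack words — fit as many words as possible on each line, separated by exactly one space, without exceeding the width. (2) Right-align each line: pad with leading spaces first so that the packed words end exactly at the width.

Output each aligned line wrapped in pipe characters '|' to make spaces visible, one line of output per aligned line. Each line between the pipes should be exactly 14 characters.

Answer: |  walk no hard|
|    wind early|
|  lion rainbow|
|  bean address|
|music deep fox|
|    happy book|
|      universe|
|  dinosaur why|

Derivation:
Line 1: ['walk', 'no', 'hard'] (min_width=12, slack=2)
Line 2: ['wind', 'early'] (min_width=10, slack=4)
Line 3: ['lion', 'rainbow'] (min_width=12, slack=2)
Line 4: ['bean', 'address'] (min_width=12, slack=2)
Line 5: ['music', 'deep', 'fox'] (min_width=14, slack=0)
Line 6: ['happy', 'book'] (min_width=10, slack=4)
Line 7: ['universe'] (min_width=8, slack=6)
Line 8: ['dinosaur', 'why'] (min_width=12, slack=2)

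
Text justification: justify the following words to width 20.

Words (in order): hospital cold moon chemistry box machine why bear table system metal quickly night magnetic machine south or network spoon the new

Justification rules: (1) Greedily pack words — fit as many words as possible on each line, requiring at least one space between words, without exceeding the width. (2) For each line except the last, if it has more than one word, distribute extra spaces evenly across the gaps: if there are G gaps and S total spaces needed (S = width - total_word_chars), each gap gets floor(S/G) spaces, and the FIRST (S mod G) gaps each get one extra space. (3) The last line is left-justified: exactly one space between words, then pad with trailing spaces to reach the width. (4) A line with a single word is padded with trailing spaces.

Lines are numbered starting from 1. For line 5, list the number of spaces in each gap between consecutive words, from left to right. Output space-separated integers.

Line 1: ['hospital', 'cold', 'moon'] (min_width=18, slack=2)
Line 2: ['chemistry', 'box'] (min_width=13, slack=7)
Line 3: ['machine', 'why', 'bear'] (min_width=16, slack=4)
Line 4: ['table', 'system', 'metal'] (min_width=18, slack=2)
Line 5: ['quickly', 'night'] (min_width=13, slack=7)
Line 6: ['magnetic', 'machine'] (min_width=16, slack=4)
Line 7: ['south', 'or', 'network'] (min_width=16, slack=4)
Line 8: ['spoon', 'the', 'new'] (min_width=13, slack=7)

Answer: 8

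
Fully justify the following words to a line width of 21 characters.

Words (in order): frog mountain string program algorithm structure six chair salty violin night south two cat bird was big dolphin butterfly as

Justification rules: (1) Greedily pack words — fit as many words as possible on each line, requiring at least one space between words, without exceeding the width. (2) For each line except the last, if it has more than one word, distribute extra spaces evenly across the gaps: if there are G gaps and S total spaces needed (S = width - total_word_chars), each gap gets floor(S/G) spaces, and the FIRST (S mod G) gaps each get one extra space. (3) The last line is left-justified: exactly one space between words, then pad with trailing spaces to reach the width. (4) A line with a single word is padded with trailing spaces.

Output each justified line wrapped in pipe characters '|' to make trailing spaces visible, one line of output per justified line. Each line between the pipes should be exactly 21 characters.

Answer: |frog  mountain string|
|program     algorithm|
|structure  six  chair|
|salty   violin  night|
|south  two  cat  bird|
|was    big    dolphin|
|butterfly as         |

Derivation:
Line 1: ['frog', 'mountain', 'string'] (min_width=20, slack=1)
Line 2: ['program', 'algorithm'] (min_width=17, slack=4)
Line 3: ['structure', 'six', 'chair'] (min_width=19, slack=2)
Line 4: ['salty', 'violin', 'night'] (min_width=18, slack=3)
Line 5: ['south', 'two', 'cat', 'bird'] (min_width=18, slack=3)
Line 6: ['was', 'big', 'dolphin'] (min_width=15, slack=6)
Line 7: ['butterfly', 'as'] (min_width=12, slack=9)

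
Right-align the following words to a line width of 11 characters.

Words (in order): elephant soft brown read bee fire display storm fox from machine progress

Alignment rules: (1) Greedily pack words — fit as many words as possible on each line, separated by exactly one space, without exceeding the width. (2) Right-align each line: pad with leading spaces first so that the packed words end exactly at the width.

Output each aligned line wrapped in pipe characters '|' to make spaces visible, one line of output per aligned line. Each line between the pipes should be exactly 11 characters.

Line 1: ['elephant'] (min_width=8, slack=3)
Line 2: ['soft', 'brown'] (min_width=10, slack=1)
Line 3: ['read', 'bee'] (min_width=8, slack=3)
Line 4: ['fire'] (min_width=4, slack=7)
Line 5: ['display'] (min_width=7, slack=4)
Line 6: ['storm', 'fox'] (min_width=9, slack=2)
Line 7: ['from'] (min_width=4, slack=7)
Line 8: ['machine'] (min_width=7, slack=4)
Line 9: ['progress'] (min_width=8, slack=3)

Answer: |   elephant|
| soft brown|
|   read bee|
|       fire|
|    display|
|  storm fox|
|       from|
|    machine|
|   progress|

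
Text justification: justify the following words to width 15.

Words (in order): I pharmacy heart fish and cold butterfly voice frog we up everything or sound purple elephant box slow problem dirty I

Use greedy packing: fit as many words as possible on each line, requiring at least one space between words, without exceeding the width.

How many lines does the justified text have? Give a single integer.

Answer: 9

Derivation:
Line 1: ['I', 'pharmacy'] (min_width=10, slack=5)
Line 2: ['heart', 'fish', 'and'] (min_width=14, slack=1)
Line 3: ['cold', 'butterfly'] (min_width=14, slack=1)
Line 4: ['voice', 'frog', 'we'] (min_width=13, slack=2)
Line 5: ['up', 'everything'] (min_width=13, slack=2)
Line 6: ['or', 'sound', 'purple'] (min_width=15, slack=0)
Line 7: ['elephant', 'box'] (min_width=12, slack=3)
Line 8: ['slow', 'problem'] (min_width=12, slack=3)
Line 9: ['dirty', 'I'] (min_width=7, slack=8)
Total lines: 9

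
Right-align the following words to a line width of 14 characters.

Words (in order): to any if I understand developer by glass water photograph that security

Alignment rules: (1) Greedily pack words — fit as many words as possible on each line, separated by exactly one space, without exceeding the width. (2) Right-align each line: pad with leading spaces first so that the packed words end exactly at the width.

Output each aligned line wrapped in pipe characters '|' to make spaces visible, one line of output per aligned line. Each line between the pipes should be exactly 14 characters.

Line 1: ['to', 'any', 'if', 'I'] (min_width=11, slack=3)
Line 2: ['understand'] (min_width=10, slack=4)
Line 3: ['developer', 'by'] (min_width=12, slack=2)
Line 4: ['glass', 'water'] (min_width=11, slack=3)
Line 5: ['photograph'] (min_width=10, slack=4)
Line 6: ['that', 'security'] (min_width=13, slack=1)

Answer: |   to any if I|
|    understand|
|  developer by|
|   glass water|
|    photograph|
| that security|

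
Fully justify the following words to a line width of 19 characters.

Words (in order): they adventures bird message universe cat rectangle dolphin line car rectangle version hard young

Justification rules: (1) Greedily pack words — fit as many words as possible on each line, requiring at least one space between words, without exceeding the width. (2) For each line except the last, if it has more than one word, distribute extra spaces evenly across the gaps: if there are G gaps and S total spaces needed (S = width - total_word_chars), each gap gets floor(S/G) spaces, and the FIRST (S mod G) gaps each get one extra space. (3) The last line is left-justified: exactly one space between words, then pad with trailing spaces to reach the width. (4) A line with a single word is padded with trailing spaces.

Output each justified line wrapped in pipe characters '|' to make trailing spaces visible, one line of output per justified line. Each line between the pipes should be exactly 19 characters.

Answer: |they     adventures|
|bird        message|
|universe        cat|
|rectangle   dolphin|
|line  car rectangle|
|version hard young |

Derivation:
Line 1: ['they', 'adventures'] (min_width=15, slack=4)
Line 2: ['bird', 'message'] (min_width=12, slack=7)
Line 3: ['universe', 'cat'] (min_width=12, slack=7)
Line 4: ['rectangle', 'dolphin'] (min_width=17, slack=2)
Line 5: ['line', 'car', 'rectangle'] (min_width=18, slack=1)
Line 6: ['version', 'hard', 'young'] (min_width=18, slack=1)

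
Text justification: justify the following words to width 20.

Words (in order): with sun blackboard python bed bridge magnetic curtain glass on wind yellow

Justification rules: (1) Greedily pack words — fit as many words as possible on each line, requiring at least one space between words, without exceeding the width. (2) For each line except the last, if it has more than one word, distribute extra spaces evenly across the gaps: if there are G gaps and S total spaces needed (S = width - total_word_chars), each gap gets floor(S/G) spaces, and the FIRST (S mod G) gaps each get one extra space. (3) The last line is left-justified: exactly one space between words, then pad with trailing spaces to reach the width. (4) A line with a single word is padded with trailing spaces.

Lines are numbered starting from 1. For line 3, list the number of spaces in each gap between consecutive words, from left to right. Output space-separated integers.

Line 1: ['with', 'sun', 'blackboard'] (min_width=19, slack=1)
Line 2: ['python', 'bed', 'bridge'] (min_width=17, slack=3)
Line 3: ['magnetic', 'curtain'] (min_width=16, slack=4)
Line 4: ['glass', 'on', 'wind', 'yellow'] (min_width=20, slack=0)

Answer: 5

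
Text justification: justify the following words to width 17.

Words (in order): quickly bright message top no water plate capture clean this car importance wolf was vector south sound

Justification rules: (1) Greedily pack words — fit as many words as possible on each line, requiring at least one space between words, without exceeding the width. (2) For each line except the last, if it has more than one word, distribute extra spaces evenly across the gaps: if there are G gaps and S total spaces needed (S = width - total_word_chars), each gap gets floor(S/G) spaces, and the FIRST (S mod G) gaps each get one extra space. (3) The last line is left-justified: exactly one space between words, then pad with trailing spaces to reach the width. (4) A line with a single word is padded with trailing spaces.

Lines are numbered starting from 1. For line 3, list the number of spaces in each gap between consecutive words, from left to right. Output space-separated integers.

Answer: 7

Derivation:
Line 1: ['quickly', 'bright'] (min_width=14, slack=3)
Line 2: ['message', 'top', 'no'] (min_width=14, slack=3)
Line 3: ['water', 'plate'] (min_width=11, slack=6)
Line 4: ['capture', 'clean'] (min_width=13, slack=4)
Line 5: ['this', 'car'] (min_width=8, slack=9)
Line 6: ['importance', 'wolf'] (min_width=15, slack=2)
Line 7: ['was', 'vector', 'south'] (min_width=16, slack=1)
Line 8: ['sound'] (min_width=5, slack=12)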